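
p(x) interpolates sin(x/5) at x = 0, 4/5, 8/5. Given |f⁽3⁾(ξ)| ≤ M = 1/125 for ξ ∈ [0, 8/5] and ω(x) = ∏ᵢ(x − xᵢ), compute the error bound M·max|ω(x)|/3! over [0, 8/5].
64*sqrt(3)/421875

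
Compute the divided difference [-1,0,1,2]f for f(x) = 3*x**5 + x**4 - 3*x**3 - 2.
14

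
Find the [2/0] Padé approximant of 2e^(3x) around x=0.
9*x**2 + 6*x + 2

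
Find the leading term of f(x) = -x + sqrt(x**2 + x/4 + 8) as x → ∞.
1/8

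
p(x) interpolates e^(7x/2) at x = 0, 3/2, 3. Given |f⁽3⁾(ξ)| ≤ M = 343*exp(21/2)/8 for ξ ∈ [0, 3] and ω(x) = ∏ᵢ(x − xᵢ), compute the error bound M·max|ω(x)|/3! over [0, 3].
343*sqrt(3)*exp(21/2)/64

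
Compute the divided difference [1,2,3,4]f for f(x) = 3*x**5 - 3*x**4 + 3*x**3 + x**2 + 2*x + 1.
168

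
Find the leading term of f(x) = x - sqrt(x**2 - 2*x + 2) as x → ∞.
1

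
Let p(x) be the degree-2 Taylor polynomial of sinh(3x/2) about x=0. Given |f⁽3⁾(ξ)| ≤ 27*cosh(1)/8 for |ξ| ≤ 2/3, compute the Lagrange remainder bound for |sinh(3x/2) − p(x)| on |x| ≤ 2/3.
cosh(1)/6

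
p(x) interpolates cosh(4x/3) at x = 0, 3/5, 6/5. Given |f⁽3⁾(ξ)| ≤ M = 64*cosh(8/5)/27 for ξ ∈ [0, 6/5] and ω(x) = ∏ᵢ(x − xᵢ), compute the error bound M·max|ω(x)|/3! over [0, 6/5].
64*sqrt(3)*cosh(8/5)/3375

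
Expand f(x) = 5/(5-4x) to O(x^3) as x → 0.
1 + 4*x/5 + 16*x**2/25 + O(x**3)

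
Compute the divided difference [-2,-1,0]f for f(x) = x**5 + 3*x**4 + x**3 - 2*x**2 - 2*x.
1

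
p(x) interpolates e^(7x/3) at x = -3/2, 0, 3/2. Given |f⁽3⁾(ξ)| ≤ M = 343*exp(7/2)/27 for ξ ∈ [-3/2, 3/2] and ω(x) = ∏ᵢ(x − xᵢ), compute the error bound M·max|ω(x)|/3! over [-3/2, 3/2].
343*sqrt(3)*exp(7/2)/216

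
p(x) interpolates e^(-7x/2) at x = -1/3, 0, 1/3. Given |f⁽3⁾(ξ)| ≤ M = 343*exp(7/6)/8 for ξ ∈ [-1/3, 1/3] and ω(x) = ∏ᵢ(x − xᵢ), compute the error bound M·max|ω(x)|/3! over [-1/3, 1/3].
343*sqrt(3)*exp(7/6)/5832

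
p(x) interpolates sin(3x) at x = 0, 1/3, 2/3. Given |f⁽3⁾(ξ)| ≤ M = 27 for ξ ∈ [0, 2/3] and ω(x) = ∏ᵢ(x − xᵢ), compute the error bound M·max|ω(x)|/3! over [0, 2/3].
sqrt(3)/27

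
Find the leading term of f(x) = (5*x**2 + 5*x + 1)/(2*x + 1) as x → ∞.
5*x/2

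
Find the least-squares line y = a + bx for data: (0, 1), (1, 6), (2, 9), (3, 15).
a = 1, b = 9/2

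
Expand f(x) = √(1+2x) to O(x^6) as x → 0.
1 + x - x**2/2 + x**3/2 - 5*x**4/8 + 7*x**5/8 + O(x**6)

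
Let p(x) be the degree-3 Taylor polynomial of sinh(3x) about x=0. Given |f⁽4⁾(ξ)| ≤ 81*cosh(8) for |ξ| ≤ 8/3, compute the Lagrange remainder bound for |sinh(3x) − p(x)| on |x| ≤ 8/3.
512*cosh(8)/3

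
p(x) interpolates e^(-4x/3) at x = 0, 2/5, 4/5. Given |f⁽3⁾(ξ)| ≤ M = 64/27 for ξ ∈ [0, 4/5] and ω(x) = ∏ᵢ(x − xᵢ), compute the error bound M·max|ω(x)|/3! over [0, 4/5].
512*sqrt(3)/91125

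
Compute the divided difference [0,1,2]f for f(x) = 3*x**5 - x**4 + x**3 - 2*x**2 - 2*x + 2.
39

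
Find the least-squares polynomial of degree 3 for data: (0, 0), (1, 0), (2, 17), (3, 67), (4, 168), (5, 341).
-11/63 + (-361/378)x + (-353/252)x² + (329/108)x³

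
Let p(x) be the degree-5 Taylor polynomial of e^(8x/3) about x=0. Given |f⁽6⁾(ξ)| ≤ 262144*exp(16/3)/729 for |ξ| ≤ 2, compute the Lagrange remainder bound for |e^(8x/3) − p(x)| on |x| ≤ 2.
1048576*exp(16/3)/32805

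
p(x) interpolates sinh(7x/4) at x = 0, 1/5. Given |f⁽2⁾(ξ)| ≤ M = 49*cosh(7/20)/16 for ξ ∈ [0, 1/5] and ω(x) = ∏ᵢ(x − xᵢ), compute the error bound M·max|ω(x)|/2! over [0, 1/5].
49*cosh(7/20)/3200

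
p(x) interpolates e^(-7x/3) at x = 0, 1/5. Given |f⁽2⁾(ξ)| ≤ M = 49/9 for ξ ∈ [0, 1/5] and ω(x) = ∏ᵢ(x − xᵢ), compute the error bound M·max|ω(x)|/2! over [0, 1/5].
49/1800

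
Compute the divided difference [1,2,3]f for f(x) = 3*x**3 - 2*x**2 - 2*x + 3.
16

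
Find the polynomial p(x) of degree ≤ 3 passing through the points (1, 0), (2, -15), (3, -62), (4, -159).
-3*x**3 + 2*x**2 + 1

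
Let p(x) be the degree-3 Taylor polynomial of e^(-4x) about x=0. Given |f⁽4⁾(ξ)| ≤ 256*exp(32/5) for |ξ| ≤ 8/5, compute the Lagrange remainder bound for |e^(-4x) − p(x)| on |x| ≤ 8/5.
131072*exp(32/5)/1875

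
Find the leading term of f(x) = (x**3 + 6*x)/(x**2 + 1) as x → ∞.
x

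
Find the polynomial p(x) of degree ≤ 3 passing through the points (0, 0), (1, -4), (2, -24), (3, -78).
-3*x**3 + x**2 - 2*x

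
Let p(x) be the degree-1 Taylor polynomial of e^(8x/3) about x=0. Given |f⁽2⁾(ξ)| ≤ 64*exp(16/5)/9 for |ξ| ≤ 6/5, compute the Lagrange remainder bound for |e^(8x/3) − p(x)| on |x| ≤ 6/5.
128*exp(16/5)/25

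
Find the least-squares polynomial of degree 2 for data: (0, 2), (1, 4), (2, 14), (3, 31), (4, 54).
9/5 + (-9/10)x + (7/2)x²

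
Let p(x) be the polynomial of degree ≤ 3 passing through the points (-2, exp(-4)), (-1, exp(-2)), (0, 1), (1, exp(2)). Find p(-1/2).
(-1 + 9*exp(2) + (9 - exp(2))*exp(4))*exp(-4)/16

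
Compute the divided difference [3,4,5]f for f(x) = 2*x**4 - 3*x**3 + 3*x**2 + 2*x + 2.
161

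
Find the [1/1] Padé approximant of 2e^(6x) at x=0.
(6*x + 2)/(1 - 3*x)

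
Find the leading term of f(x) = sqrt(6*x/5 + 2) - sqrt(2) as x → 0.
3*sqrt(2)*x/10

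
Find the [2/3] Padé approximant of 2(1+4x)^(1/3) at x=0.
(112*x**2/9 + 32*x/3 + 2)/(-32*x**3/81 + 8*x**2/3 + 4*x + 1)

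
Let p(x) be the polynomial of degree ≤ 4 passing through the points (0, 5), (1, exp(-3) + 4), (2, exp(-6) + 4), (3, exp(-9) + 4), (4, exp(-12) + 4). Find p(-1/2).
(-420*exp(9) - 180*exp(3) + 35 + 378*exp(6) + 827*exp(12))*exp(-12)/128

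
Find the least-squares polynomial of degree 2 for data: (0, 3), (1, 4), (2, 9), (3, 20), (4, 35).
107/35 + (-12/7)x + (17/7)x²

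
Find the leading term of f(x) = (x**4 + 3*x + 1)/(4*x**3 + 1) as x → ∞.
x/4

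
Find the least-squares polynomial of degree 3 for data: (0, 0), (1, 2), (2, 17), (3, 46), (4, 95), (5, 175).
-5/14 + (15/28)x + (53/28)x² + x³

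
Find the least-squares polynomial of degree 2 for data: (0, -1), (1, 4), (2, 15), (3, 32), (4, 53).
-41/35 + (96/35)x + (19/7)x²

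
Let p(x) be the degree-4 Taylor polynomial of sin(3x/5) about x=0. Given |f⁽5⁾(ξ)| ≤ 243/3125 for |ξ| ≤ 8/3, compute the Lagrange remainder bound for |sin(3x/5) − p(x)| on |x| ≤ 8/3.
4096/46875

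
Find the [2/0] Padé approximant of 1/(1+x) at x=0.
x**2 - x + 1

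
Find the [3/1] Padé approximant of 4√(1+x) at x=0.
(-x**3/16 + 3*x**2/4 + 9*x/2 + 4)/(5*x/8 + 1)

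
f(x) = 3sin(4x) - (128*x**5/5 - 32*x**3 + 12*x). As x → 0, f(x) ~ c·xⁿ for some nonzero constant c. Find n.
7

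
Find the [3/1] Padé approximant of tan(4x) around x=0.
64*x**3/3 + 4*x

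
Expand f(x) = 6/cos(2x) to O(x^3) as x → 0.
6 + 12*x**2 + O(x**3)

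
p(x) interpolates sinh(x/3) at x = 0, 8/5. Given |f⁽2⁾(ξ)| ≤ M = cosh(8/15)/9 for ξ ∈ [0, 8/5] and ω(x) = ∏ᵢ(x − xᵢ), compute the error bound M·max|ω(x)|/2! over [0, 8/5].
8*cosh(8/15)/225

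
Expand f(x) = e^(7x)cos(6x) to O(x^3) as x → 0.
1 + 7*x + 13*x**2/2 + O(x**3)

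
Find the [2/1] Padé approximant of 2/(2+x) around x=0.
1/(x/2 + 1)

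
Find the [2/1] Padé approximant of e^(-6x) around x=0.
(6*x**2 - 4*x + 1)/(2*x + 1)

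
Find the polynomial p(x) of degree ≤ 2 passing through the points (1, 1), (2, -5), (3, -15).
3 - 2*x**2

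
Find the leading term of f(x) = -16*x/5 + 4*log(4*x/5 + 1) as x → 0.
-32*x**2/25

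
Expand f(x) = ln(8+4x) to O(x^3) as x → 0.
log(8) + x/2 - x**2/8 + O(x**3)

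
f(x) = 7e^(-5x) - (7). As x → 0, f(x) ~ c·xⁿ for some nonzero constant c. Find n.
1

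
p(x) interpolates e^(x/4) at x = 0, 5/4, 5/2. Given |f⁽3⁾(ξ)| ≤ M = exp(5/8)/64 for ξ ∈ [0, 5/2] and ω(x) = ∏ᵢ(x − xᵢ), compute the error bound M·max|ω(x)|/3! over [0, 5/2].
125*sqrt(3)*exp(5/8)/110592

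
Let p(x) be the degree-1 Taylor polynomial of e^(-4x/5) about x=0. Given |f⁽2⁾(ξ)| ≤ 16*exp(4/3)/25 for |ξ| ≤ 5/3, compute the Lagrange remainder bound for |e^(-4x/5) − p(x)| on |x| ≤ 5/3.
8*exp(4/3)/9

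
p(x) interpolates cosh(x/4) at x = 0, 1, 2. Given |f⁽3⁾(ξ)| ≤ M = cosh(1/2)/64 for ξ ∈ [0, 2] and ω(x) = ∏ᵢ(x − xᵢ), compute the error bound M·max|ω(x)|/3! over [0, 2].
sqrt(3)*cosh(1/2)/1728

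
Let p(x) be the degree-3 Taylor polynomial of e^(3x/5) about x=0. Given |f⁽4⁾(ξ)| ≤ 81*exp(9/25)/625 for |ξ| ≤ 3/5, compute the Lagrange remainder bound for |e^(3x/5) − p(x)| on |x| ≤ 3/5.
2187*exp(9/25)/3125000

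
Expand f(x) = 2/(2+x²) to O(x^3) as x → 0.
1 - x**2/2 + O(x**3)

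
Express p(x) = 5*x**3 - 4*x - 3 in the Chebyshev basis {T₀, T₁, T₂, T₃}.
(-3)T₀ + (-1/4)T₁ + (5/4)T₃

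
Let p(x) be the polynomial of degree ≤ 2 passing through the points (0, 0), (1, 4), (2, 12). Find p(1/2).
3/2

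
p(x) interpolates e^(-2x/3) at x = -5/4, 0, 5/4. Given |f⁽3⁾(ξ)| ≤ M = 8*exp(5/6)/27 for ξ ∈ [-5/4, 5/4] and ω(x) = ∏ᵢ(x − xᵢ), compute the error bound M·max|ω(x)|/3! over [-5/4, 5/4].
125*sqrt(3)*exp(5/6)/5832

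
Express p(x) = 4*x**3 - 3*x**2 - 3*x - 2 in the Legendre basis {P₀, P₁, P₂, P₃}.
(-3)P₀ + (-3/5)P₁ + (-2)P₂ + (8/5)P₃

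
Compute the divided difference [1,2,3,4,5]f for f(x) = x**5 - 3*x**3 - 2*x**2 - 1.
15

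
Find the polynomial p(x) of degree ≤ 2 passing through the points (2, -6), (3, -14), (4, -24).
-x**2 - 3*x + 4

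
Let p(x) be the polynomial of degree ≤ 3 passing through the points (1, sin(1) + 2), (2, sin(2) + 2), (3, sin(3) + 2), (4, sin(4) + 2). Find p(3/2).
sin(4)/16 - 5*sin(3)/16 + 5*sin(1)/16 + 15*sin(2)/16 + 2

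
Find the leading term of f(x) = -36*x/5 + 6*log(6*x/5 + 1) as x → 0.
-108*x**2/25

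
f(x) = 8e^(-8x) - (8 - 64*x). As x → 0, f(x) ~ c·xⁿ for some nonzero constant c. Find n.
2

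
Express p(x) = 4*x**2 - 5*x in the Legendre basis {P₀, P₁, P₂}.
(4/3)P₀ + (-5)P₁ + (8/3)P₂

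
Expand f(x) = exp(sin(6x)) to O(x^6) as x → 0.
1 + 6*x + 18*x**2 - 162*x**4 - 2592*x**5/5 + O(x**6)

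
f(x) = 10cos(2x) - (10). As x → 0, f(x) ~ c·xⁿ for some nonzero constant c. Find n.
2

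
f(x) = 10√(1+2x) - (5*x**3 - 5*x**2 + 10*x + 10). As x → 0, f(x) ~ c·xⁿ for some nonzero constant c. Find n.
4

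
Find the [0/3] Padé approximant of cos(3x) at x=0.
1/(9*x**2/2 + 1)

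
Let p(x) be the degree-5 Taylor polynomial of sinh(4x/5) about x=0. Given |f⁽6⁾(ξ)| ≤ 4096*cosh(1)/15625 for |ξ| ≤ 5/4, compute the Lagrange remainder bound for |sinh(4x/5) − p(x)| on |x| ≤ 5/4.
cosh(1)/720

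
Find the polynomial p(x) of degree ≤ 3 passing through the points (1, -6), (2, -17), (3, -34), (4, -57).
-3*x**2 - 2*x - 1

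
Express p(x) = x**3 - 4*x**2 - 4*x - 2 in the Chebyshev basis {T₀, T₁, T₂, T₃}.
(-4)T₀ + (-13/4)T₁ + (-2)T₂ + (1/4)T₃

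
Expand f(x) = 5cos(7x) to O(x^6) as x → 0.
5 - 245*x**2/2 + 12005*x**4/24 + O(x**6)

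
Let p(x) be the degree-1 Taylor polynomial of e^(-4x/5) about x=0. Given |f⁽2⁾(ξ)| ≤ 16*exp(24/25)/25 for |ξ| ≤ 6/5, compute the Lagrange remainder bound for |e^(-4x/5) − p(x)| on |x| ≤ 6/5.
288*exp(24/25)/625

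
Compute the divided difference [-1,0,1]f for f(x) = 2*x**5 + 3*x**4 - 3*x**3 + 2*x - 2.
3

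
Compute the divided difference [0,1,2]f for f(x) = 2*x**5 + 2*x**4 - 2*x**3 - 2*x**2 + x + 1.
36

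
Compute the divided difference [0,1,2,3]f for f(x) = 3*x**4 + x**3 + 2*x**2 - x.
19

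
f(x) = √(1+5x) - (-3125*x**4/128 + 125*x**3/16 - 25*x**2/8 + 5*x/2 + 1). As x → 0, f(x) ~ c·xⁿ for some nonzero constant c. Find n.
5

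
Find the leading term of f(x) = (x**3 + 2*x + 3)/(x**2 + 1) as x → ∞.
x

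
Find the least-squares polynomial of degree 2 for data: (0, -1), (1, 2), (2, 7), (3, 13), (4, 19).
-6/5 + (31/10)x + (1/2)x²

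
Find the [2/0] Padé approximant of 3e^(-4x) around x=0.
24*x**2 - 12*x + 3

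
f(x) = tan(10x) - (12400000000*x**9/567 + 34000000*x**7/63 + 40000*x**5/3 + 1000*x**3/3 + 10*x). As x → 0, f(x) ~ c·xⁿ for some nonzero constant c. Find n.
11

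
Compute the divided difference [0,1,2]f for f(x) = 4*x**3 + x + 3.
12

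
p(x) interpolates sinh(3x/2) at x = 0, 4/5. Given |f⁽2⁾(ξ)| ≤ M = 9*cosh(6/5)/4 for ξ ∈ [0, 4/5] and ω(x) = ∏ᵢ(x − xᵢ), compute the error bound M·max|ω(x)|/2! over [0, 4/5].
9*cosh(6/5)/50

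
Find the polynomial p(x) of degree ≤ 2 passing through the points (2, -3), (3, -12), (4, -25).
-2*x**2 + x + 3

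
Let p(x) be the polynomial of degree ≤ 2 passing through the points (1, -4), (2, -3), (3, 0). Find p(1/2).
-15/4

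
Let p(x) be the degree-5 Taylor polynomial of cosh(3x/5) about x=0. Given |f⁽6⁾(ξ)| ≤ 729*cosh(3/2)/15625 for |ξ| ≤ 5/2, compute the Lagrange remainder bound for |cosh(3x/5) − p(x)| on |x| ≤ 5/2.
81*cosh(3/2)/5120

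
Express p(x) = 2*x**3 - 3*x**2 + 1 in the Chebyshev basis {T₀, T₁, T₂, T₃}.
(-1/2)T₀ + (3/2)T₁ + (-3/2)T₂ + (1/2)T₃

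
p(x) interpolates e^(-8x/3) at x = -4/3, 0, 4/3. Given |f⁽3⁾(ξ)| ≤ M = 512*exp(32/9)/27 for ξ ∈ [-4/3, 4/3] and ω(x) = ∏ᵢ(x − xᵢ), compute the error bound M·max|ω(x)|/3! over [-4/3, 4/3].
32768*sqrt(3)*exp(32/9)/19683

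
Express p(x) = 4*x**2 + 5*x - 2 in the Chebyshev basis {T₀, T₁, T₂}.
(5)T₁ + (2)T₂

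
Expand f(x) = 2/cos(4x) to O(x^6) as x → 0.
2 + 16*x**2 + 320*x**4/3 + O(x**6)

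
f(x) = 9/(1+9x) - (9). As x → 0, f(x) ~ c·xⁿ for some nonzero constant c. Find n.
1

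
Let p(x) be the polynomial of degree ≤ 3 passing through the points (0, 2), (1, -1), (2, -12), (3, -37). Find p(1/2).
9/8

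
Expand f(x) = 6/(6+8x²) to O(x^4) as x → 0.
1 - 4*x**2/3 + O(x**4)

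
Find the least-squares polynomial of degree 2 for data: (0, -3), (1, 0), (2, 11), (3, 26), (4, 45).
-121/35 + (67/35)x + (18/7)x²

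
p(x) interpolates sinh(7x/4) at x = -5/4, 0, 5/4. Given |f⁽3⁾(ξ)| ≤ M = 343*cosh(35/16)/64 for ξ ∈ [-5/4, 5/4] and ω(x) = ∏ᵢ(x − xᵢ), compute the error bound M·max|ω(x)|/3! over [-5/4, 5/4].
42875*sqrt(3)*cosh(35/16)/110592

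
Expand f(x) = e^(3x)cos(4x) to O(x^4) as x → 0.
1 + 3*x - 7*x**2/2 - 39*x**3/2 + O(x**4)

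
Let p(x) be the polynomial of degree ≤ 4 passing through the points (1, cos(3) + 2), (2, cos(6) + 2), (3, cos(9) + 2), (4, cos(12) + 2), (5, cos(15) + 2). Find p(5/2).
45*cos(9)/64 - 5*cos(12)/32 + 3*cos(15)/128 - 5*cos(3)/128 + 15*cos(6)/32 + 2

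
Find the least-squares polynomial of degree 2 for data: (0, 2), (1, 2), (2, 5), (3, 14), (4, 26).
73/35 + (-18/7)x + (15/7)x²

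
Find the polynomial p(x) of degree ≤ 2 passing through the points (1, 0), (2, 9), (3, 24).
3*x**2 - 3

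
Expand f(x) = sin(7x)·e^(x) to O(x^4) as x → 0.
7*x + 7*x**2 - 161*x**3/3 + O(x**4)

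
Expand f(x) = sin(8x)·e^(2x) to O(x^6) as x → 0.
8*x + 16*x**2 - 208*x**3/3 - 160*x**4 + 1616*x**5/15 + O(x**6)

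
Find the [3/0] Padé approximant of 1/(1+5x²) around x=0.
1 - 5*x**2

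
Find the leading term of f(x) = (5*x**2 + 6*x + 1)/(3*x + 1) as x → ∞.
5*x/3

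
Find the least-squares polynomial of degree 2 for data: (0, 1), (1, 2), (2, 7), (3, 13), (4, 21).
26/35 + (57/70)x + (15/14)x²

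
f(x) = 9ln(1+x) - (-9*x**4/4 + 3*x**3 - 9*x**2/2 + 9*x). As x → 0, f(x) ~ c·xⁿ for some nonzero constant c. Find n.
5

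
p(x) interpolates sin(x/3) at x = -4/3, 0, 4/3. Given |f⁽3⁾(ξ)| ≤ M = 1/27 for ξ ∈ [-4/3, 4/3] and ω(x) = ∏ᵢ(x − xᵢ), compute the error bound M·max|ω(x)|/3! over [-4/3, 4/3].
64*sqrt(3)/19683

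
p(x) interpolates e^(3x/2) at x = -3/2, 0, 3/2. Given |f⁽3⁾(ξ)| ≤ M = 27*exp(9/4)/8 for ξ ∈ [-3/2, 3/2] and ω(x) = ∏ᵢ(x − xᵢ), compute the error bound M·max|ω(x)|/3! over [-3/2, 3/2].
27*sqrt(3)*exp(9/4)/64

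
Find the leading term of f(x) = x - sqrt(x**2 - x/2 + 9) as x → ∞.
1/4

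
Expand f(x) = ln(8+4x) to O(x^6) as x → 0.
log(8) + x/2 - x**2/8 + x**3/24 - x**4/64 + x**5/160 + O(x**6)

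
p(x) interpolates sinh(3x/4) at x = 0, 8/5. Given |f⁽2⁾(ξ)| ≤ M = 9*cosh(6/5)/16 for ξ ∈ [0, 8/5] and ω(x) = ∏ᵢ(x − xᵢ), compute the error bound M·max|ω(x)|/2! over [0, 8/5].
9*cosh(6/5)/50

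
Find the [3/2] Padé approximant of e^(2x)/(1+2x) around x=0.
(64*x**3/165 + 57*x**2/55 + 84*x/55 + 1)/(-53*x**2/55 + 84*x/55 + 1)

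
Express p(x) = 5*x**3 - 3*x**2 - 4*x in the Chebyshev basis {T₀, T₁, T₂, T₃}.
(-3/2)T₀ + (-1/4)T₁ + (-3/2)T₂ + (5/4)T₃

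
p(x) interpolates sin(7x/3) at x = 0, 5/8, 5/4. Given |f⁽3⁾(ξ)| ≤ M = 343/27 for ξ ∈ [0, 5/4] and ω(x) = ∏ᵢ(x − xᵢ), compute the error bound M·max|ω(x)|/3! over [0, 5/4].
42875*sqrt(3)/373248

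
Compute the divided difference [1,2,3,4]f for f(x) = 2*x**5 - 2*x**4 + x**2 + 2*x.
110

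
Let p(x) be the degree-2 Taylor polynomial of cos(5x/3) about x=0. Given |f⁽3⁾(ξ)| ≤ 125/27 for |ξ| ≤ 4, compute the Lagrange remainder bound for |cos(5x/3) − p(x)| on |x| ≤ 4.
4000/81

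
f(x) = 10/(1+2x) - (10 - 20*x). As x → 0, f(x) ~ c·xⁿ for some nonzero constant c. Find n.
2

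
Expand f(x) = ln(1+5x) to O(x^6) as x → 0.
5*x - 25*x**2/2 + 125*x**3/3 - 625*x**4/4 + 625*x**5 + O(x**6)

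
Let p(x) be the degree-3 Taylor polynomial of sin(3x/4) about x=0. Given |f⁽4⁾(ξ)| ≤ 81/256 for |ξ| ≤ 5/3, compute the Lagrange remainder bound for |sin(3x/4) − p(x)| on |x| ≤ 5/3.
625/6144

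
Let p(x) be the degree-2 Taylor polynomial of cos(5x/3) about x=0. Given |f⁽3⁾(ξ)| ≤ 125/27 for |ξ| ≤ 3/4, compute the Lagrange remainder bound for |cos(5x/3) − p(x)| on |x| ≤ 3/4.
125/384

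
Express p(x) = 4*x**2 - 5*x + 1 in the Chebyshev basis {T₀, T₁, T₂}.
(3)T₀ + (-5)T₁ + (2)T₂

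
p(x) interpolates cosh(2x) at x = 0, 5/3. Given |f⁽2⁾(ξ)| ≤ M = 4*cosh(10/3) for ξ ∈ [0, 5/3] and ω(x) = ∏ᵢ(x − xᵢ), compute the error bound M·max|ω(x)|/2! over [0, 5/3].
25*cosh(10/3)/18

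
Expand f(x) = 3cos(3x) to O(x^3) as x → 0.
3 - 27*x**2/2 + O(x**3)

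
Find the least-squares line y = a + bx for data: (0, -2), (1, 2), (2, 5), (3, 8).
a = -17/10, b = 33/10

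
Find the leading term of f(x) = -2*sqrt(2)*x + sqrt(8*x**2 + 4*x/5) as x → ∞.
sqrt(2)/10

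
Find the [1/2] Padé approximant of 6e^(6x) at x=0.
(12*x + 6)/(6*x**2 - 4*x + 1)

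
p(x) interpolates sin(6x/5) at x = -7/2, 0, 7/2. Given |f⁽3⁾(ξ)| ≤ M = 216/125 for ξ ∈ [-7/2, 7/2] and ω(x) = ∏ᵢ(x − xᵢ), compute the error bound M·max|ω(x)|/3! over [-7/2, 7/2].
343*sqrt(3)/125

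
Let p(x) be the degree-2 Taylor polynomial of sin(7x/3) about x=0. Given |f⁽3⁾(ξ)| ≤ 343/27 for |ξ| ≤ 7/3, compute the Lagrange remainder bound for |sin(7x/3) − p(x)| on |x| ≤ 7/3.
117649/4374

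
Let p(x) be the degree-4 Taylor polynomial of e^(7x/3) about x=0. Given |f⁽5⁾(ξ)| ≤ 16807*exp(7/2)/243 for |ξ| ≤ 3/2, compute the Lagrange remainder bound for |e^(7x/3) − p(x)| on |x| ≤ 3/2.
16807*exp(7/2)/3840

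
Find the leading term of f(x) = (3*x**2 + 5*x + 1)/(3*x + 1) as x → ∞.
x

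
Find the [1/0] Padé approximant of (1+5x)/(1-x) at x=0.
6*x + 1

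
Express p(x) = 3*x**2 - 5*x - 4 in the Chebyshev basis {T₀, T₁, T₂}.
(-5/2)T₀ + (-5)T₁ + (3/2)T₂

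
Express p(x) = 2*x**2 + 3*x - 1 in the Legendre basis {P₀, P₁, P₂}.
(-1/3)P₀ + (3)P₁ + (4/3)P₂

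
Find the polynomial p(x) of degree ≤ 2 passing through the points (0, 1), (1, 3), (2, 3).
-x**2 + 3*x + 1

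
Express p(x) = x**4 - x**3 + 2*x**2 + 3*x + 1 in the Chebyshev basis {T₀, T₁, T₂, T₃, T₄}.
(19/8)T₀ + (9/4)T₁ + (3/2)T₂ + (-1/4)T₃ + (1/8)T₄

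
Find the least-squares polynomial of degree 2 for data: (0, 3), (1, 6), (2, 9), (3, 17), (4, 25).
22/7 + (17/14)x + (15/14)x²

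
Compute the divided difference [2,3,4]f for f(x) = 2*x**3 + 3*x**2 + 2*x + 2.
21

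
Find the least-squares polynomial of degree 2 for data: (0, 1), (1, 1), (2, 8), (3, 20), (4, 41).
39/35 + (-247/70)x + (47/14)x²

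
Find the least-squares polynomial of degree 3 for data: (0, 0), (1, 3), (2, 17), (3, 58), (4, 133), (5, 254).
25/126 + (-757/756)x + (323/252)x² + (49/27)x³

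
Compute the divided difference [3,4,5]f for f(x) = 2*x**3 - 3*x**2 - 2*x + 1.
21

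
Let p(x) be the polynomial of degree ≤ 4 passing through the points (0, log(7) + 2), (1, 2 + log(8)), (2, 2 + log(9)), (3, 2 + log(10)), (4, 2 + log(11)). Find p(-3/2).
log(43275834131238896700854768074263*11**(59/128)*3**(13/32)*5**(31/32)*7**(3/128)/184467440737095516160000000000000) + 2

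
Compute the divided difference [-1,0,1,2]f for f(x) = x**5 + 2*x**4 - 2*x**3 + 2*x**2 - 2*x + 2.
7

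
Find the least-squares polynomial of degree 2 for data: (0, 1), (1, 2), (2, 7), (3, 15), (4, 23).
22/35 + (59/70)x + (17/14)x²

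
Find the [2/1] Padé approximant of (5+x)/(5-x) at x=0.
(x/5 + 1)/(1 - x/5)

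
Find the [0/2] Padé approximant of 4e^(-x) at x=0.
4/(x**2/2 + x + 1)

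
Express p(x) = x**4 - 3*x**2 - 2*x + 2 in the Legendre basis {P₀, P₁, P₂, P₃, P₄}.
(6/5)P₀ + (-2)P₁ + (-10/7)P₂ + (8/35)P₄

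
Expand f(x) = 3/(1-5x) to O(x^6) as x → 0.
3 + 15*x + 75*x**2 + 375*x**3 + 1875*x**4 + 9375*x**5 + O(x**6)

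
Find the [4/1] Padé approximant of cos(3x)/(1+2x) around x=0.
(27*x**4/8 - 9*x**2/2 + 1)/(2*x + 1)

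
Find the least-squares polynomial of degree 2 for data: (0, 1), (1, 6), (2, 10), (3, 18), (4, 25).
8/7 + (26/7)x + (4/7)x²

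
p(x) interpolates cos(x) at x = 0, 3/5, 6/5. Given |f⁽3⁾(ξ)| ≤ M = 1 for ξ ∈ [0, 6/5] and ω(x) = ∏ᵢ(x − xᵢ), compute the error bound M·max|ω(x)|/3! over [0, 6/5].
sqrt(3)/125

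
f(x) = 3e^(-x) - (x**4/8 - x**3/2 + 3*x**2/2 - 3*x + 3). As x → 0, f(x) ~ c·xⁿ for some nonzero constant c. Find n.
5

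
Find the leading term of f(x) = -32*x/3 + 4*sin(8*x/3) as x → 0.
-1024*x**3/81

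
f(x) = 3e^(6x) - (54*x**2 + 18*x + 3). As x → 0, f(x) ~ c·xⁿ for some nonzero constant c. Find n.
3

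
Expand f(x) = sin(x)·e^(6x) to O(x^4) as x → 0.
x + 6*x**2 + 107*x**3/6 + O(x**4)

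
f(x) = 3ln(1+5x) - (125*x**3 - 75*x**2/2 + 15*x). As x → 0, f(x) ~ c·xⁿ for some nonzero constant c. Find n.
4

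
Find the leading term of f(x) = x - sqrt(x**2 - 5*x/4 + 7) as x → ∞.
5/8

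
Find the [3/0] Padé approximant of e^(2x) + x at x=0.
4*x**3/3 + 2*x**2 + 3*x + 1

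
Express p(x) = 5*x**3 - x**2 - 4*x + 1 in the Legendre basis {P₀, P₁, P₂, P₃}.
(2/3)P₀ - P₁ + (-2/3)P₂ + (2)P₃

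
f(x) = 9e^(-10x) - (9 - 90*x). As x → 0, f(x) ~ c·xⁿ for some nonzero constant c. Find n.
2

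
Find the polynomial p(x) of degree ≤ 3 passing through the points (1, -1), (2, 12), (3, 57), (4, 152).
3*x**3 - 2*x**2 - 2*x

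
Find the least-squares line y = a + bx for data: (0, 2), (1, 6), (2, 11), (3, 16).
a = 17/10, b = 47/10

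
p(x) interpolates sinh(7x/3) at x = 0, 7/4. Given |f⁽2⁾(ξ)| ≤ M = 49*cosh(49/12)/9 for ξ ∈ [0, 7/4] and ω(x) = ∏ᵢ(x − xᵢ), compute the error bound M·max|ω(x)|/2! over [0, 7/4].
2401*cosh(49/12)/1152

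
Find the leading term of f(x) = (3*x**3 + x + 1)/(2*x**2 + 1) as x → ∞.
3*x/2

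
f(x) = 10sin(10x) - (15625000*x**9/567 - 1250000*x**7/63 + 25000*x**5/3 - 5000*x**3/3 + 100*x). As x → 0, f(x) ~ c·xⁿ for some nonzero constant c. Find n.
11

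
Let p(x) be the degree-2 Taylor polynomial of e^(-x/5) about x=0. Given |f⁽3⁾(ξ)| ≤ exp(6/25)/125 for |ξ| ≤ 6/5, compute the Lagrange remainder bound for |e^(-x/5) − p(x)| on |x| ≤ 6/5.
36*exp(6/25)/15625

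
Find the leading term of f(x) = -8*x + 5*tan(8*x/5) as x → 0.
512*x**3/75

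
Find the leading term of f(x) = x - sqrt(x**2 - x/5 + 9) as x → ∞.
1/10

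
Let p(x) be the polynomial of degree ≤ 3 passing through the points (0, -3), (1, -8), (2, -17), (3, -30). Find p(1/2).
-5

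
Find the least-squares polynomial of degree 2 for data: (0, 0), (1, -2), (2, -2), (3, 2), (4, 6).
-4/35 + (-104/35)x + (8/7)x²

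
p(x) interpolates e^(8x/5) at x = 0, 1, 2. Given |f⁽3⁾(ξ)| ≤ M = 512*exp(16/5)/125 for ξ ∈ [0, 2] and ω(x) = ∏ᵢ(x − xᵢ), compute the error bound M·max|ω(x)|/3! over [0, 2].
512*sqrt(3)*exp(16/5)/3375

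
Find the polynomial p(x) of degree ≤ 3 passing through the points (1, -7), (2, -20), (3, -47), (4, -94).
-x**3 - x**2 - 3*x - 2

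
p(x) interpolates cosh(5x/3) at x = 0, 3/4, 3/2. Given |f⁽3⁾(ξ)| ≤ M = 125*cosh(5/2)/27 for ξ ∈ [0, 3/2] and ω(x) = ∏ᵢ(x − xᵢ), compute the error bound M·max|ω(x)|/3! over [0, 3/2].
125*sqrt(3)*cosh(5/2)/1728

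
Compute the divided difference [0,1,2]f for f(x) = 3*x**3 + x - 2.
9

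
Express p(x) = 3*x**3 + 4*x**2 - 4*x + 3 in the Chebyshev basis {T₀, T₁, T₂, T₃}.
(5)T₀ + (-7/4)T₁ + (2)T₂ + (3/4)T₃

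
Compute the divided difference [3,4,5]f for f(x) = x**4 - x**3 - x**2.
84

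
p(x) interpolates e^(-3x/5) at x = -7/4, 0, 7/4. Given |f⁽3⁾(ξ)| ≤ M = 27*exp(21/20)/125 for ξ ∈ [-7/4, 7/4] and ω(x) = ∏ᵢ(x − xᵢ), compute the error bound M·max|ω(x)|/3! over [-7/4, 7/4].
343*sqrt(3)*exp(21/20)/8000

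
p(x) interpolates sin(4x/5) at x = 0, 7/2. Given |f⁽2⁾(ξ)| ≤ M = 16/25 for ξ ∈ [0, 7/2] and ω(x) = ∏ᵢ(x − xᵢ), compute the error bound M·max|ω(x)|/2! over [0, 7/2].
49/50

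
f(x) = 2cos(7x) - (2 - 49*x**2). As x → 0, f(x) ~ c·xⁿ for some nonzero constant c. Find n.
4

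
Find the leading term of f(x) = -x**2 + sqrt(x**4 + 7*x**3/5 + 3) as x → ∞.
7*x/10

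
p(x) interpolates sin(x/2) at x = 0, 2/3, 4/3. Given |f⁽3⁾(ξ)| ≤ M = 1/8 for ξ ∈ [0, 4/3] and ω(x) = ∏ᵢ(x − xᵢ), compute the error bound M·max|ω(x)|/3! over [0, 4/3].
sqrt(3)/729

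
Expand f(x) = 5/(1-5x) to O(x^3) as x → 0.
5 + 25*x + 125*x**2 + O(x**3)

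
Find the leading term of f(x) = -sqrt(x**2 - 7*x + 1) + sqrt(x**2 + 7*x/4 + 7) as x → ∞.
35/8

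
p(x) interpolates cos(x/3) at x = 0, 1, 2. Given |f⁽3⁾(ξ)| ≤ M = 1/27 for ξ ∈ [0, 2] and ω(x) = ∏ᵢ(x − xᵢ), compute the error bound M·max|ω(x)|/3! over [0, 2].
sqrt(3)/729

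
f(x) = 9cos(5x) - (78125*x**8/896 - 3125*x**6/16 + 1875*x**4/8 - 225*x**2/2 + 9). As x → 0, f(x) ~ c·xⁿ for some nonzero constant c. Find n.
10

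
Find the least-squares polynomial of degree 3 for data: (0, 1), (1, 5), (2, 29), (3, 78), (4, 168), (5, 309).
95/126 + (295/756)x + (359/126)x² + (203/108)x³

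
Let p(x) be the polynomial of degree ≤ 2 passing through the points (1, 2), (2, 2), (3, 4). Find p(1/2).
11/4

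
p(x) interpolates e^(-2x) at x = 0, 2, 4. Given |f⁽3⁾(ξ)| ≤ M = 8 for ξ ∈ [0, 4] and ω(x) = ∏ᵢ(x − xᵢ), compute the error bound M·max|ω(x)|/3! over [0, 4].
64*sqrt(3)/27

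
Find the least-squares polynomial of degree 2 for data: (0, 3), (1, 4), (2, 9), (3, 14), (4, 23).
101/35 + (3/7)x + (8/7)x²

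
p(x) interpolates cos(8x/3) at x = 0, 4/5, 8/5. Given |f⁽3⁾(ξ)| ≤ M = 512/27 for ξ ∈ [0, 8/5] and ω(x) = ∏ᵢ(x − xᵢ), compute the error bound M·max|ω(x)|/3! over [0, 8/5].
32768*sqrt(3)/91125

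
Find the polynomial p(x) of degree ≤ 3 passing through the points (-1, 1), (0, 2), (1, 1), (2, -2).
2 - x**2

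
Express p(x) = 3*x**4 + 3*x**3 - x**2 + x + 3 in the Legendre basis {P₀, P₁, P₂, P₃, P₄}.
(49/15)P₀ + (14/5)P₁ + (22/21)P₂ + (6/5)P₃ + (24/35)P₄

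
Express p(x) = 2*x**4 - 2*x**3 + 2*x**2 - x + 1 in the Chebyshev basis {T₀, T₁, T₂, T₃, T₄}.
(11/4)T₀ + (-5/2)T₁ + (2)T₂ + (-1/2)T₃ + (1/4)T₄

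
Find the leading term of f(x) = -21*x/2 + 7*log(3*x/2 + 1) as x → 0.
-63*x**2/8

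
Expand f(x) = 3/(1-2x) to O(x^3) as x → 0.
3 + 6*x + 12*x**2 + O(x**3)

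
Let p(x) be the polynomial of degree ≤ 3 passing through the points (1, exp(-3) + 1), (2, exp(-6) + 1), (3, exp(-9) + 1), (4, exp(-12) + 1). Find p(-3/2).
(-495*exp(6) - 105 + 385*exp(3) + 231*exp(9) + 16*exp(12))*exp(-12)/16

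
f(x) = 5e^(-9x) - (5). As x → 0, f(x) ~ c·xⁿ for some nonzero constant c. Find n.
1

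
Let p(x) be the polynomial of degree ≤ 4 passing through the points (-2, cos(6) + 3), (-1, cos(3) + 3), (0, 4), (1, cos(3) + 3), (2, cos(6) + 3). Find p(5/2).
175*cos(6)/64 - 75*cos(3)/16 + 381/64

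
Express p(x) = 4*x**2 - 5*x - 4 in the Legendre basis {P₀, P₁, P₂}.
(-8/3)P₀ + (-5)P₁ + (8/3)P₂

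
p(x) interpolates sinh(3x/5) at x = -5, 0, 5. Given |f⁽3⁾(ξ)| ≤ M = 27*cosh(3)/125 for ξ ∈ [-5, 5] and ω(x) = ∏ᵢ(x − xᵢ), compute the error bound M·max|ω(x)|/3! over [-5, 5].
sqrt(3)*cosh(3)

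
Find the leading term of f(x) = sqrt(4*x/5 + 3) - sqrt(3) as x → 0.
2*sqrt(3)*x/15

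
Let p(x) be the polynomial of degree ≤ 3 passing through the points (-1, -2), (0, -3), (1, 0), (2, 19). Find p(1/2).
-11/4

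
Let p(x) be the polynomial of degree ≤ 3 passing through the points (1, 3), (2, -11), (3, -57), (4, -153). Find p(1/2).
29/8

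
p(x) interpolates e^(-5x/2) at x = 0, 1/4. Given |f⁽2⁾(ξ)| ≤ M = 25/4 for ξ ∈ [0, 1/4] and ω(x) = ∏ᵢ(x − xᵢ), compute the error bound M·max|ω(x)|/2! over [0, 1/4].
25/512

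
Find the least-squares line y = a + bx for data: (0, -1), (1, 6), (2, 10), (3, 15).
a = -3/10, b = 26/5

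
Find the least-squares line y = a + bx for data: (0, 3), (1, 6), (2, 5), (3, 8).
a = 17/5, b = 7/5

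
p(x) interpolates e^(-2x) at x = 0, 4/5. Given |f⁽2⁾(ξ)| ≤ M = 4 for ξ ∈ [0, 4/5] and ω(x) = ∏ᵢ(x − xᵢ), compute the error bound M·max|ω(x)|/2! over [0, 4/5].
8/25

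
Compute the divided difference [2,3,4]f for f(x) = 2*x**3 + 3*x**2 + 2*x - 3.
21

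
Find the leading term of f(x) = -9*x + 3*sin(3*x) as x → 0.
-27*x**3/2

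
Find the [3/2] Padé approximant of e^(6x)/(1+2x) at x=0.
(-36*x**3/5 - 9*x**2/5 + 1)/(21*x**2/5 - 4*x + 1)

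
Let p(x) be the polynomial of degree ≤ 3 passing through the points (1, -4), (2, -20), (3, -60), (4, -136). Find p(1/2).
-5/4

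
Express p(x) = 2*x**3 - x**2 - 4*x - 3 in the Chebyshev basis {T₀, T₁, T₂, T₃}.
(-7/2)T₀ + (-5/2)T₁ + (-1/2)T₂ + (1/2)T₃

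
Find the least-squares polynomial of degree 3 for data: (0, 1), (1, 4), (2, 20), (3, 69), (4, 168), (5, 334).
47/42 + (337/252)x + (-38/21)x² + (107/36)x³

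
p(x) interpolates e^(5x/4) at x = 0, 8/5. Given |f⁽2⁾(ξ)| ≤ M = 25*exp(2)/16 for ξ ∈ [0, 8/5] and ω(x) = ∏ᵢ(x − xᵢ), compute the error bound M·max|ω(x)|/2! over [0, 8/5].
exp(2)/2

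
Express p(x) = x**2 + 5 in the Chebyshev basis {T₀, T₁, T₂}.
(11/2)T₀ + (1/2)T₂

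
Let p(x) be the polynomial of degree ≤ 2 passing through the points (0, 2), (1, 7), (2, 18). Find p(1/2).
15/4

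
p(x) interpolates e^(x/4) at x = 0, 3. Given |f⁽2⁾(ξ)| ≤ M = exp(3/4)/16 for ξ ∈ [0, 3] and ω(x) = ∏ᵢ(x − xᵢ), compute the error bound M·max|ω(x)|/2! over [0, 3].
9*exp(3/4)/128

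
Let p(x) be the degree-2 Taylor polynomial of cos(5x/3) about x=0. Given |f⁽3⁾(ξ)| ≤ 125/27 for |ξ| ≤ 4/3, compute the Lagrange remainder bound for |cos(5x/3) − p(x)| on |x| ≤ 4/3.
4000/2187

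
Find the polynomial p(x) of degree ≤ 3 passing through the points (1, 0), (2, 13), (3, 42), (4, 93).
x**3 + 2*x**2 - 3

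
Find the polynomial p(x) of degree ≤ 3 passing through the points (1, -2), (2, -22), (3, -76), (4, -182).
-3*x**3 + x**2 - 2*x + 2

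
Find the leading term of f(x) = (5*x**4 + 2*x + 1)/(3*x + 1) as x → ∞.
5*x**3/3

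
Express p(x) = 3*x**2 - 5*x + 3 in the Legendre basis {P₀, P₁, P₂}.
(4)P₀ + (-5)P₁ + (2)P₂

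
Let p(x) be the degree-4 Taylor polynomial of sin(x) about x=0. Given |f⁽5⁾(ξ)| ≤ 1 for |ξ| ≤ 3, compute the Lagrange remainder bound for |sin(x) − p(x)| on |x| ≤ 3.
81/40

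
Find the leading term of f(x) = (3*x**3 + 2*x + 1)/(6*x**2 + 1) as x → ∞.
x/2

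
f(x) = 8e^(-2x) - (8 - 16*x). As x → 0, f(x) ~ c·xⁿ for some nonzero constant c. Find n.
2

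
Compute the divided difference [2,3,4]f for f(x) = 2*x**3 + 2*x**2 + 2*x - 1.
20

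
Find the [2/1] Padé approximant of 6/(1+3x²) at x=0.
6 - 18*x**2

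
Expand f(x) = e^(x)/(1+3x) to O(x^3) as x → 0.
1 - 2*x + 13*x**2/2 + O(x**3)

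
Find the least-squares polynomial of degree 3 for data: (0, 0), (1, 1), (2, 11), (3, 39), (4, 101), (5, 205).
-1/42 + (283/252)x + (-79/42)x² + (71/36)x³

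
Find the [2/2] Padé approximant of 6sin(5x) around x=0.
30*x/(25*x**2/6 + 1)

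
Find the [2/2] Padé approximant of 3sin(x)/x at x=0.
(3 - 7*x**2/20)/(x**2/20 + 1)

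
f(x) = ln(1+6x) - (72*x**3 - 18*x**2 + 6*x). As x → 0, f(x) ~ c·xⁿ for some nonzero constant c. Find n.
4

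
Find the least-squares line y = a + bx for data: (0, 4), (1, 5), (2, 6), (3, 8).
a = 19/5, b = 13/10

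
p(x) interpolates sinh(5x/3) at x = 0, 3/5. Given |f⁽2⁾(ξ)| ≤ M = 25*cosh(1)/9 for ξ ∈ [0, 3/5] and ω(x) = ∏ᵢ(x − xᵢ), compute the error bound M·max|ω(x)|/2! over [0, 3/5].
cosh(1)/8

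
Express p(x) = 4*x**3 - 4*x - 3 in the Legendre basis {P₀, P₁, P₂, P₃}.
(-3)P₀ + (-8/5)P₁ + (8/5)P₃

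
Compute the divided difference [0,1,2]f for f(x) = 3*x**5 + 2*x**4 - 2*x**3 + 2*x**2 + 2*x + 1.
55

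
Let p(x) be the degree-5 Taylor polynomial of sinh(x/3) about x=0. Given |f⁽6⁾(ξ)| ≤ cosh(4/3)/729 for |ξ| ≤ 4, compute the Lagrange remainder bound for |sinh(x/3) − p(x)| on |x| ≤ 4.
256*cosh(4/3)/32805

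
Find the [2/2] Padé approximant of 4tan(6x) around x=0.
24*x/(1 - 12*x**2)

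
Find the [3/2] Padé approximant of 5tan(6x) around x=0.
(-72*x**3 + 30*x)/(1 - 72*x**2/5)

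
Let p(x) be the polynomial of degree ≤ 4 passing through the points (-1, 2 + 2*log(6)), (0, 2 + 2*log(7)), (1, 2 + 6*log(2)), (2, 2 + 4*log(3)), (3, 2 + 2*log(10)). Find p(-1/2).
2 + log(147*14**(3/16)*3**(27/64)*5**(59/64)/40)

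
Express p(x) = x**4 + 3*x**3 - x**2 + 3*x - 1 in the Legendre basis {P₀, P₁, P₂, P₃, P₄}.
(-17/15)P₀ + (24/5)P₁ + (-2/21)P₂ + (6/5)P₃ + (8/35)P₄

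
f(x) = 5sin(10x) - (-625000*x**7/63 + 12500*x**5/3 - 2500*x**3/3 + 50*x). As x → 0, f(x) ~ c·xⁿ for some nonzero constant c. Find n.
9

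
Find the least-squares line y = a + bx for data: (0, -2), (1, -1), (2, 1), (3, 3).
a = -23/10, b = 17/10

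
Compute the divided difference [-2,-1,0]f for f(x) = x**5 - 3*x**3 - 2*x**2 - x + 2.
-8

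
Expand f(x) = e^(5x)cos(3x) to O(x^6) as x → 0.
1 + 5*x + 8*x**2 - 5*x**3/3 - 161*x**4/6 - 305*x**5/6 + O(x**6)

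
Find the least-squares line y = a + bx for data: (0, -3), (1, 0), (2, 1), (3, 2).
a = -12/5, b = 8/5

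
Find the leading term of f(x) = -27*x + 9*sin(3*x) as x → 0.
-81*x**3/2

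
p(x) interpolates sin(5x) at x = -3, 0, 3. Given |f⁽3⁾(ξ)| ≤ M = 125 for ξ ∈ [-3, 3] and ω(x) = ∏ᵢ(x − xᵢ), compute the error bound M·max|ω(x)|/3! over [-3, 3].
125*sqrt(3)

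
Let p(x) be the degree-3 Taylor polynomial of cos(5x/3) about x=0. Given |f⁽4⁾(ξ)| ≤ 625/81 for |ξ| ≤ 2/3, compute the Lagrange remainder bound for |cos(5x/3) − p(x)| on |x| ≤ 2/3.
1250/19683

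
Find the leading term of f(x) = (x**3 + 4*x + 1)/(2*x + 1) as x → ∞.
x**2/2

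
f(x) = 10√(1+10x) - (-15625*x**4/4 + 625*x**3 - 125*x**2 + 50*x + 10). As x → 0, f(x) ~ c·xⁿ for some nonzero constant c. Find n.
5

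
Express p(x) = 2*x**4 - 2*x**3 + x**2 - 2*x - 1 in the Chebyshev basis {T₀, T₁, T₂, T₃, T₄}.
(1/4)T₀ + (-7/2)T₁ + (3/2)T₂ + (-1/2)T₃ + (1/4)T₄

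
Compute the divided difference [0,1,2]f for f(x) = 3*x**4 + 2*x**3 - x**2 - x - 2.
26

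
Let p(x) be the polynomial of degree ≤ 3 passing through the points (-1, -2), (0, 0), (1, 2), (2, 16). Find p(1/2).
1/4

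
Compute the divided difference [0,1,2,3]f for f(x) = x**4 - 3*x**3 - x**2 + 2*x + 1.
3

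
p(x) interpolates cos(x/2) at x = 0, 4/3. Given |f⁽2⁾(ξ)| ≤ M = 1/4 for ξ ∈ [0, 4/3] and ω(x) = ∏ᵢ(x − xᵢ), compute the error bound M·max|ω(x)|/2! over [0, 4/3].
1/18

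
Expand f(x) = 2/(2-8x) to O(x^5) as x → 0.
1 + 4*x + 16*x**2 + 64*x**3 + 256*x**4 + O(x**5)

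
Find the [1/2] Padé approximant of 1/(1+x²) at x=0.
1/(x**2 + 1)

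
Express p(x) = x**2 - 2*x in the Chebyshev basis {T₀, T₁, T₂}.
(1/2)T₀ + (-2)T₁ + (1/2)T₂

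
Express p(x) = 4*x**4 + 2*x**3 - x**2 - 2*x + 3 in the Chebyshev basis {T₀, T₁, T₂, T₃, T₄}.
(4)T₀ + (-1/2)T₁ + (3/2)T₂ + (1/2)T₃ + (1/2)T₄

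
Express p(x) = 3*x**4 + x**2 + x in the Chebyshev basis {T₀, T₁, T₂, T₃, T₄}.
(13/8)T₀ + T₁ + (2)T₂ + (3/8)T₄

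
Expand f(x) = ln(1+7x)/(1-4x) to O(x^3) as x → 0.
7*x + 7*x**2/2 + O(x**3)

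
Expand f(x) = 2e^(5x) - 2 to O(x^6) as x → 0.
10*x + 25*x**2 + 125*x**3/3 + 625*x**4/12 + 625*x**5/12 + O(x**6)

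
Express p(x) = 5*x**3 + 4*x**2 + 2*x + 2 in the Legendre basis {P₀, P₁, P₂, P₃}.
(10/3)P₀ + (5)P₁ + (8/3)P₂ + (2)P₃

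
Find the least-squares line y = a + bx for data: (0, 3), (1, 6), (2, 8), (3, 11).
a = 31/10, b = 13/5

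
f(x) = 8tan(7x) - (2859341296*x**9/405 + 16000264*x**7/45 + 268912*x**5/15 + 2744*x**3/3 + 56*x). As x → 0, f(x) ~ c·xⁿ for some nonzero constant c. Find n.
11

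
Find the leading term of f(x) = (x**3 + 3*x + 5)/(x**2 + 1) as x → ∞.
x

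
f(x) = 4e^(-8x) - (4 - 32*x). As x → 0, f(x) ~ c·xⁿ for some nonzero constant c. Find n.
2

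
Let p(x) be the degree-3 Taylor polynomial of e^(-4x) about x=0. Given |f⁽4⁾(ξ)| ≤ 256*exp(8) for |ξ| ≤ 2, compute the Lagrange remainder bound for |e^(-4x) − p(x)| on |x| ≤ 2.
512*exp(8)/3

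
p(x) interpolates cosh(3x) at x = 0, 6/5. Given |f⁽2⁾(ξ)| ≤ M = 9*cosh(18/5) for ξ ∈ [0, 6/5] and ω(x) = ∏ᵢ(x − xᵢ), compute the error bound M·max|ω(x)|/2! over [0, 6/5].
81*cosh(18/5)/50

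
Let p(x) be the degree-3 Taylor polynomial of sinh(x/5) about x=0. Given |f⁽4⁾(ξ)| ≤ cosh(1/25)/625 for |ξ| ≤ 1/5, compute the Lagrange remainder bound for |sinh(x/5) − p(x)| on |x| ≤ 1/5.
cosh(1/25)/9375000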